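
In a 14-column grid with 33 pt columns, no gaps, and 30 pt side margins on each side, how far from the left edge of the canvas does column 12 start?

Each column+gutter stride is 33 pt; 11 of them past the 30 pt margin is 30 + 363 = 393 pt.

393 pt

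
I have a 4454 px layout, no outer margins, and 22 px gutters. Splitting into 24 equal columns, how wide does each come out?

4454 − 23·22 = 3948; ÷24 gives c = 164.5 px.

164.5 px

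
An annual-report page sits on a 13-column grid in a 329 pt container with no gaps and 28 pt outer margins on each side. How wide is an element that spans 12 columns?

Content width = 329 − 2·28 = 273 pt.
273 / 13 = 21 pt per column.
12-column span = 12·21 = 252 pt.

252 pt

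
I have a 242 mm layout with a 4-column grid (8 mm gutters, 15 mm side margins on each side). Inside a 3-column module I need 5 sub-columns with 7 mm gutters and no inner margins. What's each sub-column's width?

25.8 mm

Subtract both margins: 242 − 2·15 = 212 mm.
4c + 3·8 = 212 → 4c = 188 → c = 47 mm.
3 columns plus 2 gutters: 141 + 16 = 157 mm.
5 columns + 4 gutters: 5d + 4·7 = 157.
5d = 157 − 28 = 129, so d = 25.8 mm.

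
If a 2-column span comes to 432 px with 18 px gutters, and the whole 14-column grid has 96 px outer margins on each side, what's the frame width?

3324 px

2c + 1·18 = 432 → 2c = 414 → c = 207 px.
Frame = 2·96 + 14·207 + 13·18 = 192 + 2898 + 234 = 3324 px.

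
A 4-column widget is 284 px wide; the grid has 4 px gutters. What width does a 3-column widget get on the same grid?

212 px

Subtracting 3 gutters of 4 leaves 272 for 4 columns, so c = 68 px.
Span of 3: 3·68 + 2·4 = 204 + 8 = 212 px.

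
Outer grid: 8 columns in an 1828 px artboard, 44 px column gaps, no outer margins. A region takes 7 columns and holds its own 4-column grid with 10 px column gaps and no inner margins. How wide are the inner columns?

391 px

8c + 7·44 = 1828 → 8c = 1520 → c = 190 px.
7 columns plus 6 column gaps: 1330 + 264 = 1594 px.
Subtracting 3 column gaps of 10 leaves 1564 for 4 columns, so d = 391 px.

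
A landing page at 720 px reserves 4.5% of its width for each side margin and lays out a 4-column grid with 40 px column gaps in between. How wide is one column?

Margins: 4.5% × 720 = 32.4 px each, so content = 720 − 64.8 = 655.2 px.
4 columns + 3 column gaps: 4c + 3·40 = 655.2.
4c = 655.2 − 120 = 535.2, so c = 133.8 px.

133.8 px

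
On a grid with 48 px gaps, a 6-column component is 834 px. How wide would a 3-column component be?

393 px

6 columns + 5 gaps: 6c + 5·48 = 834.
6c = 834 − 240 = 594, so c = 99 px.
Span of 3: 3·99 + 2·48 = 297 + 96 = 393 px.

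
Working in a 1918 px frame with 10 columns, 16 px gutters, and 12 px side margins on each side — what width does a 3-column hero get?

Take off 24 px of margins, leaving 1894 px.
Subtracting 9 gutters of 16 leaves 1750 for 10 columns, so c = 175 px.
3-column span = 3·175 + 2·16 = 557 px.

557 px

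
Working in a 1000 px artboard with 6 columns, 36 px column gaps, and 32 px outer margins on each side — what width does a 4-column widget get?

612 px

Inside the margins: 1000 − 64 = 936 px.
936 − 5·36 = 756; ÷6 gives c = 126 px.
4 columns plus 3 column gaps: 504 + 108 = 612 px.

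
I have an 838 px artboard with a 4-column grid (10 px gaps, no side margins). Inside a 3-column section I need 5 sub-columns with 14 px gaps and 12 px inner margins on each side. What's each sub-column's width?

109.2 px

838 − 3·10 = 808; ÷4 gives c = 202 px.
3 columns plus 2 gaps: 606 + 20 = 626 px.
Inner content = 626 − 2·12 = 602 px.
5d + 4·14 = 602 → 5d = 546 → d = 109.2 px.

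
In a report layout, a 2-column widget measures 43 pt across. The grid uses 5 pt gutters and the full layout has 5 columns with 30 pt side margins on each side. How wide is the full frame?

175 pt

Subtracting 1 gutter of 5 leaves 38 for 2 columns, so c = 19 pt.
Total width: 2·30 + 5·19 + 4·5 = 175 pt.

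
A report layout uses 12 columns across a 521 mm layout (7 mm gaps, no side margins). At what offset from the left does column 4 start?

12 columns + 11 gaps: 12c + 11·7 = 521.
12c = 521 − 77 = 444, so c = 37 mm.
Before column 4: 3 columns + 3 gaps.
Offset = 3·(37 + 7) = 3·44 = 132 mm.

132 mm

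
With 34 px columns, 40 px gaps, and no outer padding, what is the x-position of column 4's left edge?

Each column+gutter stride is 74 px; with no margin, 3 of them is 222 px.

222 px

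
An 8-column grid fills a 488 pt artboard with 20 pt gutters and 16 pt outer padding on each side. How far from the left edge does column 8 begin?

432.5 pt

Content = 488 − 2·16 = 456 pt.
8c + 7·20 = 456 → 8c = 316 → c = 39.5 pt.
Before column 8: the margin + 7 columns + 7 gutters.
Offset = 16 + 7·(39.5 + 20) = 16 + 416.5 = 432.5 pt.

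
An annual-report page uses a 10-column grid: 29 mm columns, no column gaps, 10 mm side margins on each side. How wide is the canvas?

Total width: 2·10 + 10·29 = 310 mm.

310 mm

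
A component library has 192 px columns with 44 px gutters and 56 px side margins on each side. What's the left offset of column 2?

Each column+gutter stride is 236 px; 1 of them past the 56 px margin is 56 + 236 = 292 px.

292 px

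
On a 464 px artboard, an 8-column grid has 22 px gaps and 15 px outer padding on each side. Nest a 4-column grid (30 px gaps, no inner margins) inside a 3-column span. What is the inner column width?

Inside the margins: 464 − 30 = 434 px.
434 − 7·22 = 280; ÷8 gives c = 35 px.
Span of 3: 3·35 + 2·22 = 105 + 44 = 149 px.
Subtracting 3 gaps of 30 leaves 59 for 4 columns, so d = 14.75 px.

14.75 px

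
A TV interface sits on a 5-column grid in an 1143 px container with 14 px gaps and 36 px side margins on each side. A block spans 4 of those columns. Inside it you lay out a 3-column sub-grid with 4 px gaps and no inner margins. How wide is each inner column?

282 px

Outer content = 1143 − 2·36 = 1071 px.
5 columns + 4 gaps: 5c + 4·14 = 1071.
5c = 1071 − 56 = 1015, so c = 203 px.
Span of 4: 4·203 + 3·14 = 812 + 42 = 854 px.
3 columns + 2 gaps: 3d + 2·4 = 854.
3d = 854 − 8 = 846, so d = 282 px.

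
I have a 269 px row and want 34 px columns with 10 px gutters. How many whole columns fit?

6 columns

6 columns: 6·34 + 5·10 = 254 px ≤ 269.
7 columns: 298 px > 269. So 6.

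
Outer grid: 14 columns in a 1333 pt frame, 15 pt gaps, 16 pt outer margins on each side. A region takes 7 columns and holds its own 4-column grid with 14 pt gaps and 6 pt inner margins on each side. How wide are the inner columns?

147.25 pt

Take off 32 pt of margins, leaving 1301 pt.
14c + 13·15 = 1301 → 14c = 1106 → c = 79 pt.
Span of 7: 7·79 + 6·15 = 553 + 90 = 643 pt.
Inner content = 643 − 2·6 = 631 pt.
4 columns + 3 gaps: 4d + 3·14 = 631.
4d = 631 − 42 = 589, so d = 147.25 pt.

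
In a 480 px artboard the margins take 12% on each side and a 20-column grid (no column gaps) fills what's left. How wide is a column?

18.24 px

480 × (1 − 2·12%) = 480 × 76% = 364.8 px for the columns.
364.8 / 20 = 18.24 px per column.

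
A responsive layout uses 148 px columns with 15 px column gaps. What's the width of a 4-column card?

637 px

4-column span = 4·148 + 3·15 = 637 px.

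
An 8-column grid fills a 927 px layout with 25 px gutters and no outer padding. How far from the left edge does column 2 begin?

119 px

8c + 7·25 = 927 → 8c = 752 → c = 94 px.
Each column+gutter stride is 119 px; with no margin, 1 of them is 119 px.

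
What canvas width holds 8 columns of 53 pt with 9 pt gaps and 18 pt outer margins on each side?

523 pt

Adding margins, columns and gutters: 36 + 424 + 63 = 523 pt.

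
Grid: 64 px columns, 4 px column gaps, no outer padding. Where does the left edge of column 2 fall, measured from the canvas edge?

68 px

Each column+gutter stride is 68 px; with no margin, 1 of them is 68 px.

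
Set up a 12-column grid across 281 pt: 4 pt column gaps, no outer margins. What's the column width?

19.75 pt

Subtracting 11 column gaps of 4 leaves 237 for 12 columns, so c = 19.75 pt.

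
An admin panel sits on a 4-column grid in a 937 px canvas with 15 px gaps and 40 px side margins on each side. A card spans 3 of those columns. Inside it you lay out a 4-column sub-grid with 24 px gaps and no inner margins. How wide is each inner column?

141.75 px

Inside the margins: 937 − 80 = 857 px.
857 − 3·15 = 812; ÷4 gives c = 203 px.
Span of 3: 3·203 + 2·15 = 609 + 30 = 639 px.
4 columns + 3 gaps: 4d + 3·24 = 639.
4d = 639 − 72 = 567, so d = 141.75 px.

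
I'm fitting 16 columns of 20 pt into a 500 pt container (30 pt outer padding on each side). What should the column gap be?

Take off 60 pt of margins, leaving 440 pt.
16·20 + 15g = 440 → 15g = 120 → g = 8 pt.

8 pt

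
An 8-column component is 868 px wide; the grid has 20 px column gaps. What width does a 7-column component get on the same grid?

868 − 7·20 = 728; ÷8 gives c = 91 px.
7 columns plus 6 column gaps: 637 + 120 = 757 px.

757 px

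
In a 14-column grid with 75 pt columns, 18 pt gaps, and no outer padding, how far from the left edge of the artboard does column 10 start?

837 pt

Before column 10: 9 columns + 9 gaps.
Offset = 9·(75 + 18) = 9·93 = 837 pt.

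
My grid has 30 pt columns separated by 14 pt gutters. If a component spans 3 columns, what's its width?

118 pt

Span of 3: 3·30 + 2·14 = 90 + 28 = 118 pt.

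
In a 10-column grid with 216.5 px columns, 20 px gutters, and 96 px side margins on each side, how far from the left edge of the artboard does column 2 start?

Each column+gutter stride is 236.5 px; 1 of them past the 96 px margin is 96 + 236.5 = 332.5 px.

332.5 px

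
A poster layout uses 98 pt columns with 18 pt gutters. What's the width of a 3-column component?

3 columns plus 2 gutters: 294 + 36 = 330 pt.

330 pt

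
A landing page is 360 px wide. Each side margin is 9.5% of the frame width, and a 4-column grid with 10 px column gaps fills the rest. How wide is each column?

Each margin = 9.5% of 360 = 34.2 px; content = 360 − 2·34.2 = 291.6 px.
4c + 3·10 = 291.6 → 4c = 261.6 → c = 65.4 px.

65.4 px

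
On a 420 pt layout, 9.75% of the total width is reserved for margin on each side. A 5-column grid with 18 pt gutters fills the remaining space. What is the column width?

Margins: 9.75% × 420 = 40.95 pt each, so content = 420 − 81.9 = 338.1 pt.
Subtracting 4 gutters of 18 leaves 266.1 for 5 columns, so c = 53.22 pt.

53.22 pt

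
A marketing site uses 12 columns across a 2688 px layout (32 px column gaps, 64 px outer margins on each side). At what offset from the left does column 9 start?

Take off 128 px of margins, leaving 2560 px.
2560 − 11·32 = 2208; ÷12 gives c = 184 px.
Before column 9: the margin + 8 columns + 8 column gaps.
Offset = 64 + 8·(184 + 32) = 64 + 1728 = 1792 px.

1792 px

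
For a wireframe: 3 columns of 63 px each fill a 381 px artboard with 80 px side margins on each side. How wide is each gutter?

16 px

Content width = 381 − 2·80 = 221 px.
3·63 + 2g = 221 → 2g = 32 → g = 16 px.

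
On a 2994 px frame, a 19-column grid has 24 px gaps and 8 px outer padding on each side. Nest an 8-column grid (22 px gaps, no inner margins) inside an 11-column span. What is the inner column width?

Outer content = 2994 − 2·8 = 2978 px.
19c + 18·24 = 2978 → 19c = 2546 → c = 134 px.
11-column span = 11·134 + 10·24 = 1714 px.
8 columns + 7 gaps: 8d + 7·22 = 1714.
8d = 1714 − 154 = 1560, so d = 195 px.

195 px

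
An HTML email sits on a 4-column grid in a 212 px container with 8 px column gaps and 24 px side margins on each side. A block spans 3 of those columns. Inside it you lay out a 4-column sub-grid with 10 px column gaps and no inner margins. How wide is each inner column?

22.75 px

Outer content = 212 − 2·24 = 164 px.
164 − 3·8 = 140; ÷4 gives c = 35 px.
Span of 3: 3·35 + 2·8 = 105 + 16 = 121 px.
121 − 3·10 = 91; ÷4 gives d = 22.75 px.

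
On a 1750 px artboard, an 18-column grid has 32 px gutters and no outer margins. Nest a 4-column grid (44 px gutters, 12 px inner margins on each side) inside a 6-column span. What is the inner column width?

1750 − 17·32 = 1206; ÷18 gives c = 67 px.
6-column span = 6·67 + 5·32 = 562 px.
Inner content = 562 − 2·12 = 538 px.
4d + 3·44 = 538 → 4d = 406 → d = 101.5 px.

101.5 px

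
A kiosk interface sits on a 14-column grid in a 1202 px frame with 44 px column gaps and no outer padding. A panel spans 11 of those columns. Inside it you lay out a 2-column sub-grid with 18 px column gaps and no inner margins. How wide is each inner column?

Subtracting 13 column gaps of 44 leaves 630 for 14 columns, so c = 45 px.
Span of 11: 11·45 + 10·44 = 495 + 440 = 935 px.
Subtracting 1 column gap of 18 leaves 917 for 2 columns, so d = 458.5 px.

458.5 px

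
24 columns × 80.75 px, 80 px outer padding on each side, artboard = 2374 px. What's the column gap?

Inside the margins: 2374 − 160 = 2214 px.
24 columns take 24·80.75 = 1938 px; remaining 276 splits into 23 column gaps.
g = 276 / 23 = 12 px.

12 px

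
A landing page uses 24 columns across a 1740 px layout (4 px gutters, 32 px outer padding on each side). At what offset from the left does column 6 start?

382 px

Inside the margins: 1740 − 64 = 1676 px.
24c + 23·4 = 1676 → 24c = 1584 → c = 66 px.
Before column 6: the margin + 5 columns + 5 gutters.
Offset = 32 + 5·(66 + 4) = 32 + 350 = 382 px.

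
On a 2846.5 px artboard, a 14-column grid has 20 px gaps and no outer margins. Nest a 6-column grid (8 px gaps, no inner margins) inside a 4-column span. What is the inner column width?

126.5 px

14c + 13·20 = 2846.5 → 14c = 2586.5 → c = 184.75 px.
4-column span = 4·184.75 + 3·20 = 799 px.
6 columns + 5 gaps: 6d + 5·8 = 799.
6d = 799 − 40 = 759, so d = 126.5 px.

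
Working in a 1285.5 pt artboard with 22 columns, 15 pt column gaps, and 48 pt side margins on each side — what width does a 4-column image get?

Take off 96 pt of margins, leaving 1189.5 pt.
1189.5 − 21·15 = 874.5; ÷22 gives c = 39.75 pt.
4-column span = 4·39.75 + 3·15 = 204 pt.

204 pt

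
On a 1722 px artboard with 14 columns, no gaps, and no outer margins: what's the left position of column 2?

123 px

14c = 1722 → c = 123 px.
Each column+gutter stride is 123 px; with no margin, 1 of them is 123 px.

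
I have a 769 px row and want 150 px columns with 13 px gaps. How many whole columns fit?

Each extra column adds 150 + 13 = 163 px.
(769 + 13) / 163 = 4.80, so 4 columns fit.

4 columns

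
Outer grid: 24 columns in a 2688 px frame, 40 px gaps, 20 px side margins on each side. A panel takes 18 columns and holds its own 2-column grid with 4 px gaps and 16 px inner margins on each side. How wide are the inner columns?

970 px

Inside the margins: 2688 − 40 = 2648 px.
2648 − 23·40 = 1728; ÷24 gives c = 72 px.
18 columns plus 17 gaps: 1296 + 680 = 1976 px.
Inner content = 1976 − 2·16 = 1944 px.
1944 − 1·4 = 1940; ÷2 gives d = 970 px.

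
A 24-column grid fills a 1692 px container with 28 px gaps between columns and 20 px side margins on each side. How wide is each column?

Content width = 1692 − 2·20 = 1652 px.
1652 − 23·28 = 1008; ÷24 gives c = 42 px.

42 px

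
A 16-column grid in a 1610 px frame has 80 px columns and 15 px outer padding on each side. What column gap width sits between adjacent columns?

20 px

Take off 30 px of margins, leaving 1580 px.
16 columns take 16·80 = 1280 px; remaining 300 splits into 15 column gaps.
g = 300 / 15 = 20 px.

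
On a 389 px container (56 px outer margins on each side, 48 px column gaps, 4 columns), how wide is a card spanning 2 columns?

114.5 px

Content width = 389 − 2·56 = 277 px.
277 − 3·48 = 133; ÷4 gives c = 33.25 px.
2 columns plus 1 column gap: 66.5 + 48 = 114.5 px.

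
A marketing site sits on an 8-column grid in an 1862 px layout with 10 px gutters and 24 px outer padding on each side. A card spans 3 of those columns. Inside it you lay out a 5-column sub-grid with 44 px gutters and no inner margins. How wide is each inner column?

99.6 px

Subtract both margins: 1862 − 2·24 = 1814 px.
8c + 7·10 = 1814 → 8c = 1744 → c = 218 px.
3-column span = 3·218 + 2·10 = 674 px.
5d + 4·44 = 674 → 5d = 498 → d = 99.6 px.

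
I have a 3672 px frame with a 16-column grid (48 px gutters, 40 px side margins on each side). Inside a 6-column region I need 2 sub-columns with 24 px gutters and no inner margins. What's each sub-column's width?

646.5 px

Outer content = 3672 − 2·40 = 3592 px.
Subtracting 15 gutters of 48 leaves 2872 for 16 columns, so c = 179.5 px.
6-column span = 6·179.5 + 5·48 = 1317 px.
2 columns + 1 gutter: 2d + 1·24 = 1317.
2d = 1317 − 24 = 1293, so d = 646.5 px.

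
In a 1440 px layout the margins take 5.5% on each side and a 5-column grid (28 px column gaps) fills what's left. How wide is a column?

233.92 px

1440 × (1 − 2·5.5%) = 1440 × 89% = 1281.6 px for the columns.
5c + 4·28 = 1281.6 → 5c = 1169.6 → c = 233.92 px.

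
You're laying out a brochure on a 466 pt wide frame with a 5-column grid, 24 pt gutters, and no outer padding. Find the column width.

5c + 4·24 = 466 → 5c = 370 → c = 74 pt.

74 pt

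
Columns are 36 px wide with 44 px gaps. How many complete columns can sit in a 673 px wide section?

8 columns: 8·36 + 7·44 = 596 px ≤ 673.
9 columns: 676 px > 673. So 8.

8 columns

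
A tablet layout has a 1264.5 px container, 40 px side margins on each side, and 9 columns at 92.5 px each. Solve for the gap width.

Inside the margins: 1264.5 − 80 = 1184.5 px.
9 columns take 9·92.5 = 832.5 px; remaining 352 splits into 8 gaps.
g = 352 / 8 = 44 px.

44 px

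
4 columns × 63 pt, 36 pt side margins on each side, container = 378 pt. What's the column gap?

18 pt

Subtract both margins: 378 − 2·36 = 306 pt.
4·63 + 3g = 306 → 3g = 54 → g = 18 pt.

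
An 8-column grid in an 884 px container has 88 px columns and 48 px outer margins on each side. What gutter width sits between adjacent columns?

12 px

Take off 96 px of margins, leaving 788 px.
8·88 + 7g = 788 → 7g = 84 → g = 12 px.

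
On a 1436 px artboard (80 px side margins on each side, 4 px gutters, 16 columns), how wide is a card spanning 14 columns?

1116 px

Subtract both margins: 1436 − 2·80 = 1276 px.
16 columns + 15 gutters: 16c + 15·4 = 1276.
16c = 1276 − 60 = 1216, so c = 76 px.
14 columns plus 13 gutters: 1064 + 52 = 1116 px.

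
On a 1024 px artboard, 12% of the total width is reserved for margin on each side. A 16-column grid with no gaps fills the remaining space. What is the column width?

Margins: 12% × 1024 = 122.88 px each, so content = 1024 − 245.76 = 778.24 px.
With no gaps, each column is 778.24/16 = 48.64 px.

48.64 px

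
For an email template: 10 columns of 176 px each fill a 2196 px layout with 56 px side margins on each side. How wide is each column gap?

Content width = 2196 − 2·56 = 2084 px.
Columns use 1760 px, leaving 324 px across 9 column gaps = 36 px each.

36 px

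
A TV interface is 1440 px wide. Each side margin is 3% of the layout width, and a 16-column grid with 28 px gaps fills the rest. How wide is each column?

1440 × (1 − 2·3%) = 1440 × 94% = 1353.6 px for the columns.
Subtracting 15 gaps of 28 leaves 933.6 for 16 columns, so c = 58.35 px.

58.35 px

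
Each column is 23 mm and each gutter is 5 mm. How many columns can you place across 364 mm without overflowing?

Each extra column adds 23 + 5 = 28 mm.
(364 + 5) / 28 = 13.18, so 13 columns fit.

13 columns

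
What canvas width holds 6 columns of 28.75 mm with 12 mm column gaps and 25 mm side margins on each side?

Canvas = 2·25 + 6·28.75 + 5·12 = 50 + 172.5 + 60 = 282.5 mm.

282.5 mm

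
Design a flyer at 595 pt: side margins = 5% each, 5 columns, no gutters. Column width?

Margins: 5% × 595 = 29.75 pt each, so content = 595 − 59.5 = 535.5 pt.
535.5 / 5 = 107.1 pt per column.

107.1 pt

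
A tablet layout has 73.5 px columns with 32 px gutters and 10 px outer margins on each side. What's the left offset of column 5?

432 px

Column 5 starts at margin + 4·(column + gutter) = 10 + 4·105.5 = 432 px.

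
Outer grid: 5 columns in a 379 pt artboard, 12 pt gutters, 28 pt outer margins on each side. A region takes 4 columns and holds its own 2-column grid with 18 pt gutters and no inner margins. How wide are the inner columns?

119 pt

Outer content = 379 − 2·28 = 323 pt.
5 columns + 4 gutters: 5c + 4·12 = 323.
5c = 323 − 48 = 275, so c = 55 pt.
Span of 4: 4·55 + 3·12 = 220 + 36 = 256 pt.
Subtracting 1 gutter of 18 leaves 238 for 2 columns, so d = 119 pt.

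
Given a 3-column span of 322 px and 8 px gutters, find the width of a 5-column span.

3 columns + 2 gutters: 3c + 2·8 = 322.
3c = 322 − 16 = 306, so c = 102 px.
Span of 5: 5·102 + 4·8 = 510 + 32 = 542 px.

542 px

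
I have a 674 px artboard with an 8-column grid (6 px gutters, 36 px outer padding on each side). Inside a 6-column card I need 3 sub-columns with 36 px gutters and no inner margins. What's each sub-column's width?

126 px

Inside the margins: 674 − 72 = 602 px.
Subtracting 7 gutters of 6 leaves 560 for 8 columns, so c = 70 px.
Span of 6: 6·70 + 5·6 = 420 + 30 = 450 px.
Subtracting 2 gutters of 36 leaves 378 for 3 columns, so d = 126 px.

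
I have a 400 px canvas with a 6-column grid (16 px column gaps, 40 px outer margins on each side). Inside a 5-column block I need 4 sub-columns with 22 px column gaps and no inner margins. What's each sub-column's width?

Outer content = 400 − 2·40 = 320 px.
6c + 5·16 = 320 → 6c = 240 → c = 40 px.
Span of 5: 5·40 + 4·16 = 200 + 64 = 264 px.
4 columns + 3 column gaps: 4d + 3·22 = 264.
4d = 264 − 66 = 198, so d = 49.5 px.

49.5 px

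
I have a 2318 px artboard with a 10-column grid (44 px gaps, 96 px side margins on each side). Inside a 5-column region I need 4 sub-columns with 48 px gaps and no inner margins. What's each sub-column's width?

224.25 px

Inside the margins: 2318 − 192 = 2126 px.
10c + 9·44 = 2126 → 10c = 1730 → c = 173 px.
5-column span = 5·173 + 4·44 = 1041 px.
1041 − 3·48 = 897; ÷4 gives d = 224.25 px.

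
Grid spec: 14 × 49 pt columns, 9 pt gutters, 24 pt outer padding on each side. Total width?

Frame = 2·24 + 14·49 + 13·9 = 48 + 686 + 117 = 851 pt.

851 pt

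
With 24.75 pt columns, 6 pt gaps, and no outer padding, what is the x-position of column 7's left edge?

No margin, so column 7 starts at 6·(column + gutter) = 6·30.75 = 184.5 pt.

184.5 pt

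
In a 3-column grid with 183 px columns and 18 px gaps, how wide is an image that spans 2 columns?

2-column span = 2·183 + 1·18 = 384 px.

384 px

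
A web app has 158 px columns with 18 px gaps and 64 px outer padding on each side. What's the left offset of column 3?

416 px

Column 3 starts at margin + 2·(column + gutter) = 64 + 2·176 = 416 px.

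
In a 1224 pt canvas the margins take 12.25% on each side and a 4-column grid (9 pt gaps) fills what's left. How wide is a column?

224.28 pt

Each margin = 12.25% of 1224 = 149.94 pt; content = 1224 − 2·149.94 = 924.12 pt.
4c + 3·9 = 924.12 → 4c = 897.12 → c = 224.28 pt.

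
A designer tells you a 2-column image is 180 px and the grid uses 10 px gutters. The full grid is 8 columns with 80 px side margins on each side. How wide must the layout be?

910 px

Subtracting 1 gutter of 10 leaves 170 for 2 columns, so c = 85 px.
Layout = 2·80 + 8·85 + 7·10 = 160 + 680 + 70 = 910 px.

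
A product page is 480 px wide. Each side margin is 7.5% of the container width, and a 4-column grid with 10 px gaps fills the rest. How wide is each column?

94.5 px

Each margin = 7.5% of 480 = 36 px; content = 480 − 2·36 = 408 px.
4c + 3·10 = 408 → 4c = 378 → c = 94.5 px.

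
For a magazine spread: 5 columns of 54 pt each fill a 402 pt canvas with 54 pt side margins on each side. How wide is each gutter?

6 pt

Take off 108 pt of margins, leaving 294 pt.
5·54 + 4g = 294 → 4g = 24 → g = 6 pt.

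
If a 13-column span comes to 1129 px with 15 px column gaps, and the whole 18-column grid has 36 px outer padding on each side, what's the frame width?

13 columns + 12 column gaps: 13c + 12·15 = 1129.
13c = 1129 − 180 = 949, so c = 73 px.
Frame = 2·36 + 18·73 + 17·15 = 72 + 1314 + 255 = 1641 px.

1641 px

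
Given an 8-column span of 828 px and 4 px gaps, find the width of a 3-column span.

308 px

Subtracting 7 gaps of 4 leaves 800 for 8 columns, so c = 100 px.
3-column span = 3·100 + 2·4 = 308 px.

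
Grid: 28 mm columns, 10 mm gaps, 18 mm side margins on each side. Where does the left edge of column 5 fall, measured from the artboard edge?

Column 5 starts at margin + 4·(column + gutter) = 18 + 4·38 = 170 mm.

170 mm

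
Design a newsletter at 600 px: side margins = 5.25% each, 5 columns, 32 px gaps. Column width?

Margins: 5.25% × 600 = 31.5 px each, so content = 600 − 63 = 537 px.
537 − 4·32 = 409; ÷5 gives c = 81.8 px.

81.8 px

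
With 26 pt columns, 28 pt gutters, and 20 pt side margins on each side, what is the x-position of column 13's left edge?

Each column+gutter stride is 54 pt; 12 of them past the 20 pt margin is 20 + 648 = 668 pt.

668 pt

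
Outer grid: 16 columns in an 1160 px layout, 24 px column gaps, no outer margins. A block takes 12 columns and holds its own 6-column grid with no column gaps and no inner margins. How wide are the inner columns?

Subtracting 15 column gaps of 24 leaves 800 for 16 columns, so c = 50 px.
12 columns plus 11 column gaps: 600 + 264 = 864 px.
864 / 6 = 144 px per column.

144 px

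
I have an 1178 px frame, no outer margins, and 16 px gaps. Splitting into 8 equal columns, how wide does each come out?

133.25 px

Subtracting 7 gaps of 16 leaves 1066 for 8 columns, so c = 133.25 px.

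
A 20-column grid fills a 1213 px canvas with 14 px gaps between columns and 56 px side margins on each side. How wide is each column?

Inside the margins: 1213 − 112 = 1101 px.
Subtracting 19 gaps of 14 leaves 835 for 20 columns, so c = 41.75 px.

41.75 px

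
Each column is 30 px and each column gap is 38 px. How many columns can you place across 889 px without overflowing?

13 columns

k columns need k·30 + (k−1)·38 = k·68 − 38.
k·68 − 38 ≤ 889 → k ≤ 927 / 68 ≈ 13.63, so k = 13.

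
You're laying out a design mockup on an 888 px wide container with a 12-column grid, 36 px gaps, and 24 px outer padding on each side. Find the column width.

Inside the margins: 888 − 48 = 840 px.
840 − 11·36 = 444; ÷12 gives c = 37 px.

37 px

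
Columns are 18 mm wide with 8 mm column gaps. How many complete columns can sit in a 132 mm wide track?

5 columns: 5·18 + 4·8 = 122 mm ≤ 132.
6 columns: 148 mm > 132. So 5.

5 columns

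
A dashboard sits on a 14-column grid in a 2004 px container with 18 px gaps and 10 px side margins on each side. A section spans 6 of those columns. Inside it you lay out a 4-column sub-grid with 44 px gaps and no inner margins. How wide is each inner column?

177 px

Subtract both margins: 2004 − 2·10 = 1984 px.
14 columns + 13 gaps: 14c + 13·18 = 1984.
14c = 1984 − 234 = 1750, so c = 125 px.
Span of 6: 6·125 + 5·18 = 750 + 90 = 840 px.
Subtracting 3 gaps of 44 leaves 708 for 4 columns, so d = 177 px.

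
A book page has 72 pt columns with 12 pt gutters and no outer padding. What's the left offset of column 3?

Each column+gutter stride is 84 pt; with no margin, 2 of them is 168 pt.

168 pt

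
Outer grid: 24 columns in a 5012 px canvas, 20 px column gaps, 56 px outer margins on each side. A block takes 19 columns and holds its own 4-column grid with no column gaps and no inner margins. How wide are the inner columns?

968.75 px

Inside the margins: 5012 − 112 = 4900 px.
4900 − 23·20 = 4440; ÷24 gives c = 185 px.
19 columns plus 18 column gaps: 3515 + 360 = 3875 px.
3875 / 4 = 968.75 px per column.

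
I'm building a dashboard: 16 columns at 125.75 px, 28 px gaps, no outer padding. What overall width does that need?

Summing: 2012 + 420 = 2432 px.

2432 px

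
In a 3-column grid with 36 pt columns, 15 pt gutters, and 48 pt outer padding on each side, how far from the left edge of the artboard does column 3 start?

150 pt

Before column 3: the margin + 2 columns + 2 gutters.
Offset = 48 + 2·(36 + 15) = 48 + 102 = 150 pt.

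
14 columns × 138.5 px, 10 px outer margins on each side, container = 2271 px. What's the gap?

24 px

Take off 20 px of margins, leaving 2251 px.
14 columns take 14·138.5 = 1939 px; remaining 312 splits into 13 gaps.
g = 312 / 13 = 24 px.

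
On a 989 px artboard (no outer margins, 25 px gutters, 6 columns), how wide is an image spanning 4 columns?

651 px

6 columns + 5 gutters: 6c + 5·25 = 989.
6c = 989 − 125 = 864, so c = 144 px.
4 columns plus 3 gutters: 576 + 75 = 651 px.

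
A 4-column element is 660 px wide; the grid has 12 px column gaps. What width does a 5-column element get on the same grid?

4 columns + 3 column gaps: 4c + 3·12 = 660.
4c = 660 − 36 = 624, so c = 156 px.
Span of 5: 5·156 + 4·12 = 780 + 48 = 828 px.

828 px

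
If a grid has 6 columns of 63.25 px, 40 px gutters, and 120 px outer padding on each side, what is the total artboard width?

Adding margins, columns and gutters: 240 + 379.5 + 200 = 819.5 px.

819.5 px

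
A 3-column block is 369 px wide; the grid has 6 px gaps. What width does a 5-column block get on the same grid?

3c + 2·6 = 369 → 3c = 357 → c = 119 px.
5 columns plus 4 gaps: 595 + 24 = 619 px.

619 px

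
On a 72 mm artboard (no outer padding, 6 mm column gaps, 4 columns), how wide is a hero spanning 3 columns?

52.5 mm

72 − 3·6 = 54; ÷4 gives c = 13.5 mm.
3-column span = 3·13.5 + 2·6 = 52.5 mm.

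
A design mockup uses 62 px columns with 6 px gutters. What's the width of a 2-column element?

2-column span = 2·62 + 1·6 = 130 px.

130 px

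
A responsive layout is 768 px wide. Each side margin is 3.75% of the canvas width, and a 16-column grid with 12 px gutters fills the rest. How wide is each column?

Each margin = 3.75% of 768 = 28.8 px; content = 768 − 2·28.8 = 710.4 px.
16c + 15·12 = 710.4 → 16c = 530.4 → c = 33.15 px.

33.15 px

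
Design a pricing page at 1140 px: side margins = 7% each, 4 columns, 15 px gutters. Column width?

1140 × (1 − 2·7%) = 1140 × 86% = 980.4 px for the columns.
Subtracting 3 gutters of 15 leaves 935.4 for 4 columns, so c = 233.85 px.

233.85 px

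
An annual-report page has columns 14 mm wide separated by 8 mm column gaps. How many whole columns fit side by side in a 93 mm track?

4 columns

Each extra column adds 14 + 8 = 22 mm.
(93 + 8) / 22 = 4.59, so 4 columns fit.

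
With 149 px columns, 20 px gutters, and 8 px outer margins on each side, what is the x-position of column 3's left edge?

Before column 3: the margin + 2 columns + 2 gutters.
Offset = 8 + 2·(149 + 20) = 8 + 338 = 346 px.

346 px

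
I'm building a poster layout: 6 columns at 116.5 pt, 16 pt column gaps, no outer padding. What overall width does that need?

779 pt

Total width: 6·116.5 + 5·16 = 779 pt.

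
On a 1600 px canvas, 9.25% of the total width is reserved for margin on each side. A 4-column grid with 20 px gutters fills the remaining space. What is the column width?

Margins: 9.25% × 1600 = 148 px each, so content = 1600 − 296 = 1304 px.
4 columns + 3 gutters: 4c + 3·20 = 1304.
4c = 1304 − 60 = 1244, so c = 311 px.

311 px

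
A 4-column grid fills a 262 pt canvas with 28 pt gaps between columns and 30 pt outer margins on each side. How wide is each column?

Inside the margins: 262 − 60 = 202 pt.
202 − 3·28 = 118; ÷4 gives c = 29.5 pt.

29.5 pt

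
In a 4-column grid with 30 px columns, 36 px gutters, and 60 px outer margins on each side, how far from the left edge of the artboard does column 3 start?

Column 3 starts at margin + 2·(column + gutter) = 60 + 2·66 = 192 px.

192 px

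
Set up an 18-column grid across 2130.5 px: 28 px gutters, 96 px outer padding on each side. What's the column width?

81.25 px

Take off 192 px of margins, leaving 1938.5 px.
18 columns + 17 gutters: 18c + 17·28 = 1938.5.
18c = 1938.5 − 476 = 1462.5, so c = 81.25 px.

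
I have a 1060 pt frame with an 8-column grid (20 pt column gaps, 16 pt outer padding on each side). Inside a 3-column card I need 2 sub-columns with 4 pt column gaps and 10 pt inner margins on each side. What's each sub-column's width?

Outer content = 1060 − 2·16 = 1028 pt.
Subtracting 7 column gaps of 20 leaves 888 for 8 columns, so c = 111 pt.
Span of 3: 3·111 + 2·20 = 333 + 40 = 373 pt.
Inner content = 373 − 2·10 = 353 pt.
Subtracting 1 column gap of 4 leaves 349 for 2 columns, so d = 174.5 pt.

174.5 pt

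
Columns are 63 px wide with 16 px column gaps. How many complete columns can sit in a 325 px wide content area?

4 columns

Each extra column adds 63 + 16 = 79 px.
(325 + 16) / 79 = 4.32, so 4 columns fit.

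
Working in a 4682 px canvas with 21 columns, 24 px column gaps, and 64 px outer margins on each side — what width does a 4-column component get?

Inside the margins: 4682 − 128 = 4554 px.
21c + 20·24 = 4554 → 21c = 4074 → c = 194 px.
Span of 4: 4·194 + 3·24 = 776 + 72 = 848 px.

848 px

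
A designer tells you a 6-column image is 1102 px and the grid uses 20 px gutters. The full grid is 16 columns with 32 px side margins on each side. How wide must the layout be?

3036 px

6c + 5·20 = 1102 → 6c = 1002 → c = 167 px.
Adding margins, columns and gutters: 64 + 2672 + 300 = 3036 px.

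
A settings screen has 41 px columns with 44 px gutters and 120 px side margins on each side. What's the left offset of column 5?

Each column+gutter stride is 85 px; 4 of them past the 120 px margin is 120 + 340 = 460 px.

460 px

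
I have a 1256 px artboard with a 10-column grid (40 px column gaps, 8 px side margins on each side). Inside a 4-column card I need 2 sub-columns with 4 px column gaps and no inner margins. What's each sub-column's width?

Inside the margins: 1256 − 16 = 1240 px.
1240 − 9·40 = 880; ÷10 gives c = 88 px.
4 columns plus 3 column gaps: 352 + 120 = 472 px.
2 columns + 1 column gap: 2d + 1·4 = 472.
2d = 472 − 4 = 468, so d = 234 px.

234 px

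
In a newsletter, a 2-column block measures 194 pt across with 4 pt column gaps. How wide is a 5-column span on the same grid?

2 columns + 1 column gap: 2c + 1·4 = 194.
2c = 194 − 4 = 190, so c = 95 pt.
Span of 5: 5·95 + 4·4 = 475 + 16 = 491 pt.

491 pt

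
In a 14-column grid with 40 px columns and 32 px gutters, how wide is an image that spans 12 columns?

Span of 12: 12·40 + 11·32 = 480 + 352 = 832 px.

832 px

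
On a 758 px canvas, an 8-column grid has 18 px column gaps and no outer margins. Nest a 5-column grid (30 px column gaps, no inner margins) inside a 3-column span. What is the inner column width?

8c + 7·18 = 758 → 8c = 632 → c = 79 px.
3 columns plus 2 column gaps: 237 + 36 = 273 px.
5d + 4·30 = 273 → 5d = 153 → d = 30.6 px.

30.6 px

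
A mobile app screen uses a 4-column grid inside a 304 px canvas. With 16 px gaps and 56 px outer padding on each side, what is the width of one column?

36 px

Content width = 304 − 2·56 = 192 px.
4c + 3·16 = 192 → 4c = 144 → c = 36 px.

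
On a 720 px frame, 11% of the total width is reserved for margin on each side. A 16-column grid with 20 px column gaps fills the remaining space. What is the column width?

16.35 px

Margins: 11% × 720 = 79.2 px each, so content = 720 − 158.4 = 561.6 px.
Subtracting 15 column gaps of 20 leaves 261.6 for 16 columns, so c = 16.35 px.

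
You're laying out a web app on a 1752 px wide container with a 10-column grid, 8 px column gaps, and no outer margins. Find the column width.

10c + 9·8 = 1752 → 10c = 1680 → c = 168 px.

168 px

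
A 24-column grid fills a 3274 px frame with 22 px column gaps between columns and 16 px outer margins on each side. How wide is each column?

114 px

Content width = 3274 − 2·16 = 3242 px.
3242 − 23·22 = 2736; ÷24 gives c = 114 px.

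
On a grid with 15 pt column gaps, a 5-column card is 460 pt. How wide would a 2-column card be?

175 pt

460 − 4·15 = 400; ÷5 gives c = 80 pt.
Span of 2: 2·80 + 1·15 = 160 + 15 = 175 pt.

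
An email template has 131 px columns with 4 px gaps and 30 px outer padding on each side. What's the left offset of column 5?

Each column+gutter stride is 135 px; 4 of them past the 30 px margin is 30 + 540 = 570 px.

570 px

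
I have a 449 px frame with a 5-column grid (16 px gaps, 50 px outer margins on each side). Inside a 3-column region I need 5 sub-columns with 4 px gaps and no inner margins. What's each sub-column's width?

Subtract both margins: 449 − 2·50 = 349 px.
Subtracting 4 gaps of 16 leaves 285 for 5 columns, so c = 57 px.
3 columns plus 2 gaps: 171 + 32 = 203 px.
5 columns + 4 gaps: 5d + 4·4 = 203.
5d = 203 − 16 = 187, so d = 37.4 px.

37.4 px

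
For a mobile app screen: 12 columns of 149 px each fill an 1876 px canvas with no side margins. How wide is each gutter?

Columns use 1788 px, leaving 88 px across 11 gutters = 8 px each.

8 px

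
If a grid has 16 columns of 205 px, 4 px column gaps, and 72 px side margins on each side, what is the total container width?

3484 px

Container = 2·72 + 16·205 + 15·4 = 144 + 3280 + 60 = 3484 px.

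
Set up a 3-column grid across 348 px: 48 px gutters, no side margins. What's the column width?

84 px

3 columns + 2 gutters: 3c + 2·48 = 348.
3c = 348 − 96 = 252, so c = 84 px.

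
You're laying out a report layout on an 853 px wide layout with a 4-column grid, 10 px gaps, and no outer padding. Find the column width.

Subtracting 3 gaps of 10 leaves 823 for 4 columns, so c = 205.75 px.

205.75 px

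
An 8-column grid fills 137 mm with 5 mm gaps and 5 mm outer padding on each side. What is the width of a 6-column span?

94 mm

Take off 10 mm of margins, leaving 127 mm.
8c + 7·5 = 127 → 8c = 92 → c = 11.5 mm.
Span of 6: 6·11.5 + 5·5 = 69 + 25 = 94 mm.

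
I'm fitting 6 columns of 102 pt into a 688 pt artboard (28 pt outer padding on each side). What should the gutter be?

4 pt

Take off 56 pt of margins, leaving 632 pt.
6·102 + 5g = 632 → 5g = 20 → g = 4 pt.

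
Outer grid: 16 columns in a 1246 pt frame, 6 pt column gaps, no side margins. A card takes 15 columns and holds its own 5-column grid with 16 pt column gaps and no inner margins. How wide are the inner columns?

1246 − 15·6 = 1156; ÷16 gives c = 72.25 pt.
15 columns plus 14 column gaps: 1083.75 + 84 = 1167.75 pt.
5d + 4·16 = 1167.75 → 5d = 1103.75 → d = 220.75 pt.

220.75 pt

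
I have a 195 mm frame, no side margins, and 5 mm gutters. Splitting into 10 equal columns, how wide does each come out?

195 − 9·5 = 150; ÷10 gives c = 15 mm.

15 mm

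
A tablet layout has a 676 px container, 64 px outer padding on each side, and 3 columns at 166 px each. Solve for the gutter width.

Inside the margins: 676 − 128 = 548 px.
Columns use 498 px, leaving 50 px across 2 gutters = 25 px each.

25 px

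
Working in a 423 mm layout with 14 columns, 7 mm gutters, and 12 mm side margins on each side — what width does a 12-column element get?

341 mm

Content width = 423 − 2·12 = 399 mm.
Subtracting 13 gutters of 7 leaves 308 for 14 columns, so c = 22 mm.
Span of 12: 12·22 + 11·7 = 264 + 77 = 341 mm.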